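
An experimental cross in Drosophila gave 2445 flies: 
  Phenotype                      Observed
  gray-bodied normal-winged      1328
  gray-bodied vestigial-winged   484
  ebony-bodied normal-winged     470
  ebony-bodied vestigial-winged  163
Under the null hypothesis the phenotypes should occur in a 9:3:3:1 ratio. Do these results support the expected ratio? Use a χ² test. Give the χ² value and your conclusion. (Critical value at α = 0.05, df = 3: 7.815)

The 9:3:3:1 ratio has 16 parts, so with N = 2445 the expected counts are:
  gray-bodied normal-winged: 2445 × 9/16 = 1375.3125
  gray-bodied vestigial-winged: 2445 × 3/16 = 458.4375
  ebony-bodied normal-winged: 2445 × 3/16 = 458.4375
  ebony-bodied vestigial-winged: 2445 × 1/16 = 152.8125
χ² = Σ (O − E)² / E
  gray-bodied normal-winged: (1328 − 1375.3125)² / 1375.3125 = 1.6276
  gray-bodied vestigial-winged: (484 − 458.4375)² / 458.4375 = 1.4254
  ebony-bodied normal-winged: (470 − 458.4375)² / 458.4375 = 0.2916
  ebony-bodied vestigial-winged: (163 − 152.8125)² / 152.8125 = 0.6792
χ² = 1.6276 + 1.4254 + 0.2916 + 0.6792 = 4.0238 ≈ 4.024
Degrees of freedom = 4 − 1 = 3; critical value at α = 0.05 is 7.815.
Since 4.024 < 7.815, we fail to reject the null hypothesis — the data are consistent with the 9:3:3:1 ratio.

4.024; consistent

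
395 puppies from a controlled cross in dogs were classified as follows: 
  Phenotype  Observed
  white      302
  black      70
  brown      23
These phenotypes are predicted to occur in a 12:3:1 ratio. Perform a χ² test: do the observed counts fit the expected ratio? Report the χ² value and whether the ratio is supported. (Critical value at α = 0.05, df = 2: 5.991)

0.450; consistent

Total ratio parts = 16. Expected numbers out of 395:
  white: 395 × 12/16 = 296.25
  black: 395 × 3/16 = 74.0625
  brown: 395 × 1/16 = 24.6875
χ² = Σ (O − E)² / E
  white: (302 − 296.25)² / 296.25 = 0.1116
  black: (70 − 74.0625)² / 74.0625 = 0.2228
  brown: (23 − 24.6875)² / 24.6875 = 0.1153
χ² = 0.1116 + 0.2228 + 0.1153 = 0.4497 ≈ 0.450
Degrees of freedom = 3 − 1 = 2; critical value at α = 0.05 is 5.991.
Since 0.450 < 5.991, we fail to reject the null hypothesis — the data are consistent with the 12:3:1 ratio.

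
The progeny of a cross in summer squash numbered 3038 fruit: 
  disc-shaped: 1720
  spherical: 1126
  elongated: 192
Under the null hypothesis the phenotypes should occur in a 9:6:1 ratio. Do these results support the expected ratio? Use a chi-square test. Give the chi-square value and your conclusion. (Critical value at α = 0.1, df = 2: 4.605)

0.250; consistent

Under the 9:6:1 hypothesis (Σ ratio = 16, N = 3038):
  disc-shaped: 3038 × 9/16 = 1708.875
  spherical: 3038 × 6/16 = 1139.25
  elongated: 3038 × 1/16 = 189.875
χ² = Σ (O − E)² / E
  disc-shaped: (1720 − 1708.875)² / 1708.875 = 0.0724
  spherical: (1126 − 1139.25)² / 1139.25 = 0.1541
  elongated: (192 − 189.875)² / 189.875 = 0.0238
χ² = 0.0724 + 0.1541 + 0.0238 = 0.2503 ≈ 0.250
Degrees of freedom = 3 − 1 = 2; critical value at α = 0.1 is 4.605.
Since 0.250 < 4.605, we fail to reject the null hypothesis — the data are consistent with the 9:6:1 ratio.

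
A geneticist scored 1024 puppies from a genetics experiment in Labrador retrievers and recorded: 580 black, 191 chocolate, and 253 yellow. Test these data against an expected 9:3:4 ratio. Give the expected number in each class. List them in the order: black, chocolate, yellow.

576, 192, 256

Expected counts for N = 1024 under a 9:3:4 ratio (total parts = 16):
  black: 1024 × 9/16 = 576
  chocolate: 1024 × 3/16 = 192
  yellow: 1024 × 4/16 = 256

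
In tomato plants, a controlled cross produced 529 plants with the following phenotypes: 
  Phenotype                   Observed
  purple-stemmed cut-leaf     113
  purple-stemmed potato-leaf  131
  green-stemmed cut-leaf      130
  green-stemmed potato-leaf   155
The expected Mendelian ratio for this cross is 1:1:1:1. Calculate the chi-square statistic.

6.766

The 1:1:1:1 ratio has 4 parts, so with N = 529 the expected counts are:
  purple-stemmed cut-leaf: 529 × 1/4 = 132.25
  purple-stemmed potato-leaf: 529 × 1/4 = 132.25
  green-stemmed cut-leaf: 529 × 1/4 = 132.25
  green-stemmed potato-leaf: 529 × 1/4 = 132.25
χ² = Σ (O − E)² / E
  purple-stemmed cut-leaf: (113 − 132.25)² / 132.25 = 2.8020
  purple-stemmed potato-leaf: (131 − 132.25)² / 132.25 = 0.0118
  green-stemmed cut-leaf: (130 − 132.25)² / 132.25 = 0.0383
  green-stemmed potato-leaf: (155 − 132.25)² / 132.25 = 3.9135
χ² = 2.8020 + 0.0118 + 0.0383 + 3.9135 = 6.7656 ≈ 6.766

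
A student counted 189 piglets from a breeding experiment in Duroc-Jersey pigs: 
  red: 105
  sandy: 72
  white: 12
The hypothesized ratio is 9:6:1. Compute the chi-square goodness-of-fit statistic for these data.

Under the 9:6:1 hypothesis (Σ ratio = 16, N = 189):
  red: 189 × 9/16 = 106.3125
  sandy: 189 × 6/16 = 70.875
  white: 189 × 1/16 = 11.8125
χ² = Σ (O − E)² / E
  red: (105 − 106.3125)² / 106.3125 = 0.0162
  sandy: (72 − 70.875)² / 70.875 = 0.0179
  white: (12 − 11.8125)² / 11.8125 = 0.0030
χ² = 0.0162 + 0.0179 + 0.0030 = 0.0371 ≈ 0.037

0.037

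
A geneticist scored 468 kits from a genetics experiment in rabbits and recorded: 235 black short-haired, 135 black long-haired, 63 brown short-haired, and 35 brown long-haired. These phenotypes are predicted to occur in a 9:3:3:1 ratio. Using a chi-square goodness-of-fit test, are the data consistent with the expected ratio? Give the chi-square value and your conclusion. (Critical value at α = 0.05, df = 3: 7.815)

36.585; not consistent

Under the 9:3:3:1 hypothesis (Σ ratio = 16, N = 468):
  black short-haired: 468 × 9/16 = 263.25
  black long-haired: 468 × 3/16 = 87.75
  brown short-haired: 468 × 3/16 = 87.75
  brown long-haired: 468 × 1/16 = 29.25
χ² = Σ (O − E)² / E
  black short-haired: (235 − 263.25)² / 263.25 = 3.0316
  black long-haired: (135 − 87.75)² / 87.75 = 25.4423
  brown short-haired: (63 − 87.75)² / 87.75 = 6.9808
  brown long-haired: (35 − 29.25)² / 29.25 = 1.1303
χ² = 3.0316 + 25.4423 + 6.9808 + 1.1303 = 36.585
Degrees of freedom = 4 − 1 = 3; critical value at α = 0.05 is 7.815.
Since 36.585 > 7.815, we reject the null hypothesis — the data do not fit the 9:3:3:1 ratio.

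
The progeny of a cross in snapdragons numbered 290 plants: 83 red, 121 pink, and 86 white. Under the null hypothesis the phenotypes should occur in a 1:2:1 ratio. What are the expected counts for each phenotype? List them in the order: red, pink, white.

Total ratio parts = 4. Expected numbers out of 290:
  red: 290 × 1/4 = 72.5
  pink: 290 × 2/4 = 145
  white: 290 × 1/4 = 72.5

72.5, 145, 72.5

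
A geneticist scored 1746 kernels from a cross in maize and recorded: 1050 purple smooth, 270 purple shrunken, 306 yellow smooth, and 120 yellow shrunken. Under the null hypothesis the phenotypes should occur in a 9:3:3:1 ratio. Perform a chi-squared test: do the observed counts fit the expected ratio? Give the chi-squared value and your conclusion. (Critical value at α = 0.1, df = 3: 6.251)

Expected counts for N = 1746 under a 9:3:3:1 ratio (total parts = 16):
  purple smooth: 1746 × 9/16 = 982.125
  purple shrunken: 1746 × 3/16 = 327.375
  yellow smooth: 1746 × 3/16 = 327.375
  yellow shrunken: 1746 × 1/16 = 109.125
χ² = Σ (O − E)² / E
  purple smooth: (1050 − 982.125)² / 982.125 = 4.6909
  purple shrunken: (270 − 327.375)² / 327.375 = 10.0554
  yellow smooth: (306 − 327.375)² / 327.375 = 1.3956
  yellow shrunken: (120 − 109.125)² / 109.125 = 1.0838
χ² = 4.6909 + 10.0554 + 1.3956 + 1.0838 = 17.2257 ≈ 17.226
Degrees of freedom = 4 − 1 = 3; critical value at α = 0.1 is 6.251.
Since 17.226 > 6.251, we reject the null hypothesis — the data do not fit the 9:3:3:1 ratio.

17.226; not consistent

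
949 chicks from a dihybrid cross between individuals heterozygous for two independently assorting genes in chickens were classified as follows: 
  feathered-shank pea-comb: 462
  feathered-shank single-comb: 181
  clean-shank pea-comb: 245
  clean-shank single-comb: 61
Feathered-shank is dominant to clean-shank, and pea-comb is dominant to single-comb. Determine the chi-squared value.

35.037

A dihybrid F₂ with independent assortment and complete dominance at both loci gives a 9:3:3:1 phenotypic ratio.
Total ratio parts = 16. Expected numbers out of 949:
  feathered-shank pea-comb: 949 × 9/16 = 533.8125
  feathered-shank single-comb: 949 × 3/16 = 177.9375
  clean-shank pea-comb: 949 × 3/16 = 177.9375
  clean-shank single-comb: 949 × 1/16 = 59.3125
χ² = Σ (O − E)² / E
  feathered-shank pea-comb: (462 − 533.8125)² / 533.8125 = 9.6608
  feathered-shank single-comb: (181 − 177.9375)² / 177.9375 = 0.0527
  clean-shank pea-comb: (245 − 177.9375)² / 177.9375 = 25.2750
  clean-shank single-comb: (61 − 59.3125)² / 59.3125 = 0.0480
χ² = 9.6608 + 0.0527 + 25.2750 + 0.0480 = 35.0365 ≈ 35.037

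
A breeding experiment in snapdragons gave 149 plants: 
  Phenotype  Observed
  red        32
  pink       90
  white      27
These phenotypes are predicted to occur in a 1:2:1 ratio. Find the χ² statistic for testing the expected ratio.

The 1:2:1 ratio has 4 parts, so with N = 149 the expected counts are:
  red: 149 × 1/4 = 37.25
  pink: 149 × 2/4 = 74.5
  white: 149 × 1/4 = 37.25
χ² = Σ (O − E)² / E
  red: (32 − 37.25)² / 37.25 = 0.7399
  pink: (90 − 74.5)² / 74.5 = 3.2248
  white: (27 − 37.25)² / 37.25 = 2.8205
χ² = 0.7399 + 3.2248 + 2.8205 = 6.7852 ≈ 6.785

6.785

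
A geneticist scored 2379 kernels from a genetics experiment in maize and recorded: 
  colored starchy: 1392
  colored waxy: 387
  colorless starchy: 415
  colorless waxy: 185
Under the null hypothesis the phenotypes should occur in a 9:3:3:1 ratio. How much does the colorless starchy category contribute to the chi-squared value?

Expected counts for N = 2379 under a 9:3:3:1 ratio (total parts = 16):
  colored starchy: 2379 × 9/16 = 1338.1875
  colored waxy: 2379 × 3/16 = 446.0625
  colorless starchy: 2379 × 3/16 = 446.0625
  colorless waxy: 2379 × 1/16 = 148.6875
Contribution of colorless starchy: (415 − 446.0625)² / 446.0625 = 2.1631

2.163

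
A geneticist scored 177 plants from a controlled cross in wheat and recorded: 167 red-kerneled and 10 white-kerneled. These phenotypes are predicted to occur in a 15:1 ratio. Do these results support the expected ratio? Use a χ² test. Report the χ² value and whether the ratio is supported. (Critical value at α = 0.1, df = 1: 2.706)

0.109; consistent

Expected counts for N = 177 under a 15:1 ratio (total parts = 16):
  red-kerneled: 177 × 15/16 = 165.9375
  white-kerneled: 177 × 1/16 = 11.0625
χ² = Σ (O − E)² / E
  red-kerneled: (167 − 165.9375)² / 165.9375 = 0.0068
  white-kerneled: (10 − 11.0625)² / 11.0625 = 0.1020
χ² = 0.0068 + 0.1020 = 0.1088 ≈ 0.109
Degrees of freedom = 2 − 1 = 1; critical value at α = 0.1 is 2.706.
Since 0.109 < 2.706, we fail to reject the null hypothesis — the data are consistent with the 15:1 ratio.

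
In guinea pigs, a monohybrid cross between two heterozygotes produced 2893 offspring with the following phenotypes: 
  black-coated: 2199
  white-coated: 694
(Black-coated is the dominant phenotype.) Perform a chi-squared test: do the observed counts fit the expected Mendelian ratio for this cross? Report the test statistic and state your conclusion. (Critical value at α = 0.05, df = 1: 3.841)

1.577; consistent

For a monohybrid cross between heterozygotes with complete dominance, the expected phenotypic ratio is 3:1.
Total ratio parts = 4. Expected numbers out of 2893:
  black-coated: 2893 × 3/4 = 2169.75
  white-coated: 2893 × 1/4 = 723.25
χ² = Σ (O − E)² / E
  black-coated: (2199 − 2169.75)² / 2169.75 = 0.3943
  white-coated: (694 − 723.25)² / 723.25 = 1.1829
χ² = 0.3943 + 1.1829 = 1.5772 ≈ 1.577
Degrees of freedom = 2 − 1 = 1; critical value at α = 0.05 is 3.841.
Since 1.577 < 3.841, we fail to reject the null hypothesis — the data are consistent with the 3:1 ratio.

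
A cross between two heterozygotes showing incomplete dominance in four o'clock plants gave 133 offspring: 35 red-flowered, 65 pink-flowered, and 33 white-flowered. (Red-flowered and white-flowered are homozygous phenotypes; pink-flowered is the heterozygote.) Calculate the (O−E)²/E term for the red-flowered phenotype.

0.092

With incomplete dominance, a heterozygote × heterozygote cross gives a 1:2:1 phenotypic ratio.
Under the 1:2:1 hypothesis (Σ ratio = 4, N = 133):
  red-flowered: 133 × 1/4 = 33.25
  pink-flowered: 133 × 2/4 = 66.5
  white-flowered: 133 × 1/4 = 33.25
Contribution of red-flowered: (35 − 33.25)² / 33.25 = 0.0921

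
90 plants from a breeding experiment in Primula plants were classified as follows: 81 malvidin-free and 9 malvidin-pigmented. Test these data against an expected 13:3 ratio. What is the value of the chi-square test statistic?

4.523

Total ratio parts = 16. Expected numbers out of 90:
  malvidin-free: 90 × 13/16 = 73.125
  malvidin-pigmented: 90 × 3/16 = 16.875
χ² = Σ (O − E)² / E
  malvidin-free: (81 − 73.125)² / 73.125 = 0.8481
  malvidin-pigmented: (9 − 16.875)² / 16.875 = 3.6750
χ² = 0.8481 + 3.6750 = 4.5231 ≈ 4.523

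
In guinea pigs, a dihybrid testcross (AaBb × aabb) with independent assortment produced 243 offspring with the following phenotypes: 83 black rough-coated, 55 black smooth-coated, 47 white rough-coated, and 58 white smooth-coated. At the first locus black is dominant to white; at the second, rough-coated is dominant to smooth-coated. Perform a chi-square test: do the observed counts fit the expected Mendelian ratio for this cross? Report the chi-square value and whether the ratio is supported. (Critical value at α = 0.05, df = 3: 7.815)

A dihybrid testcross with independent assortment gives a 1:1:1:1 ratio.
Total ratio parts = 4. Expected numbers out of 243:
  black rough-coated: 243 × 1/4 = 60.75
  black smooth-coated: 243 × 1/4 = 60.75
  white rough-coated: 243 × 1/4 = 60.75
  white smooth-coated: 243 × 1/4 = 60.75
χ² = Σ (O − E)² / E
  black rough-coated: (83 − 60.75)² / 60.75 = 8.1492
  black smooth-coated: (55 − 60.75)² / 60.75 = 0.5442
  white rough-coated: (47 − 60.75)² / 60.75 = 3.1121
  white smooth-coated: (58 − 60.75)² / 60.75 = 0.1245
χ² = 8.1492 + 0.5442 + 3.1121 + 0.1245 = 11.930
Degrees of freedom = 4 − 1 = 3; critical value at α = 0.05 is 7.815.
Since 11.930 > 7.815, we reject the null hypothesis — the data do not fit the 1:1:1:1 ratio.

11.930; not consistent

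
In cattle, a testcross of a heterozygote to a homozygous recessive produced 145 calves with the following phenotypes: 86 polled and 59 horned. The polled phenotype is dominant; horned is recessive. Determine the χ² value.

A testcross of a heterozygote (Aa × aa) gives a 1:1 phenotypic ratio.
Under the 1:1 hypothesis (Σ ratio = 2, N = 145):
  polled: 145 × 1/2 = 72.5
  horned: 145 × 1/2 = 72.5
χ² = Σ (O − E)² / E
  polled: (86 − 72.5)² / 72.5 = 2.5138
  horned: (59 − 72.5)² / 72.5 = 2.5138
χ² = 2.5138 + 2.5138 = 5.0276 ≈ 5.028

5.028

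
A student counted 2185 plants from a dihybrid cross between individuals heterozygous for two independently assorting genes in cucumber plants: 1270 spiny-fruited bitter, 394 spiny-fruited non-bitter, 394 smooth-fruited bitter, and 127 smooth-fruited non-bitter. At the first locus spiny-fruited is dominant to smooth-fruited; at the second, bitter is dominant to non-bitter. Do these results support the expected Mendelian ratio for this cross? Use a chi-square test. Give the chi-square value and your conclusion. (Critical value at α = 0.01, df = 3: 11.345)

3.235; consistent

A dihybrid F₂ with independent assortment and complete dominance at both loci gives a 9:3:3:1 phenotypic ratio.
Expected counts for N = 2185 under a 9:3:3:1 ratio (total parts = 16):
  spiny-fruited bitter: 2185 × 9/16 = 1229.0625
  spiny-fruited non-bitter: 2185 × 3/16 = 409.6875
  smooth-fruited bitter: 2185 × 3/16 = 409.6875
  smooth-fruited non-bitter: 2185 × 1/16 = 136.5625
χ² = Σ (O − E)² / E
  spiny-fruited bitter: (1270 − 1229.0625)² / 1229.0625 = 1.3635
  spiny-fruited non-bitter: (394 − 409.6875)² / 409.6875 = 0.6007
  smooth-fruited bitter: (394 − 409.6875)² / 409.6875 = 0.6007
  smooth-fruited non-bitter: (127 − 136.5625)² / 136.5625 = 0.6696
χ² = 1.3635 + 0.6007 + 0.6007 + 0.6696 = 3.2345 ≈ 3.235
Degrees of freedom = 4 − 1 = 3; critical value at α = 0.01 is 11.345.
Since 3.235 < 11.345, we fail to reject the null hypothesis — the data are consistent with the 9:3:3:1 ratio.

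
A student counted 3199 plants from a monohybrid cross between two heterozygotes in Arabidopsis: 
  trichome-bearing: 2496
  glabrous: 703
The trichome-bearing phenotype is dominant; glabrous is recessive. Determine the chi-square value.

For a monohybrid cross between heterozygotes with complete dominance, the expected phenotypic ratio is 3:1.
The 3:1 ratio has 4 parts, so with N = 3199 the expected counts are:
  trichome-bearing: 3199 × 3/4 = 2399.25
  glabrous: 3199 × 1/4 = 799.75
χ² = Σ (O − E)² / E
  trichome-bearing: (2496 − 2399.25)² / 2399.25 = 3.9015
  glabrous: (703 − 799.75)² / 799.75 = 11.7044
χ² = 3.9015 + 11.7044 = 15.6059 ≈ 15.606

15.606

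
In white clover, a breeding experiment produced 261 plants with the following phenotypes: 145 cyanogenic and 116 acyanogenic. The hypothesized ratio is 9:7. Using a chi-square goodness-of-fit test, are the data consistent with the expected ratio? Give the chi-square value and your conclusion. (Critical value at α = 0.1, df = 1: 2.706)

Expected counts for N = 261 under a 9:7 ratio (total parts = 16):
  cyanogenic: 261 × 9/16 = 146.8125
  acyanogenic: 261 × 7/16 = 114.1875
χ² = Σ (O − E)² / E
  cyanogenic: (145 − 146.8125)² / 146.8125 = 0.0224
  acyanogenic: (116 − 114.1875)² / 114.1875 = 0.0288
χ² = 0.0224 + 0.0288 = 0.0512 ≈ 0.051
Degrees of freedom = 2 − 1 = 1; critical value at α = 0.1 is 2.706.
Since 0.051 < 2.706, we fail to reject the null hypothesis — the data are consistent with the 9:7 ratio.

0.051; consistent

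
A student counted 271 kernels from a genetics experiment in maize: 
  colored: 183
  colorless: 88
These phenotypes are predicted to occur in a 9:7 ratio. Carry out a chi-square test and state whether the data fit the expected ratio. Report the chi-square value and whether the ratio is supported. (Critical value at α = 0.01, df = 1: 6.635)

Total ratio parts = 16. Expected numbers out of 271:
  colored: 271 × 9/16 = 152.4375
  colorless: 271 × 7/16 = 118.5625
χ² = Σ (O − E)² / E
  colored: (183 − 152.4375)² / 152.4375 = 6.1275
  colorless: (88 − 118.5625)² / 118.5625 = 7.8783
χ² = 6.1275 + 7.8783 = 14.0058 ≈ 14.006
Degrees of freedom = 2 − 1 = 1; critical value at α = 0.01 is 6.635.
Since 14.006 > 6.635, we reject the null hypothesis — the data do not fit the 9:7 ratio.

14.006; not consistent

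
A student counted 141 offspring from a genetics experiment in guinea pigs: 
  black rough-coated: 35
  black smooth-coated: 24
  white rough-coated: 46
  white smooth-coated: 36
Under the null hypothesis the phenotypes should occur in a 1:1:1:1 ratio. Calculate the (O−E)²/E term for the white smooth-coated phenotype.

0.016

Under the 1:1:1:1 hypothesis (Σ ratio = 4, N = 141):
  black rough-coated: 141 × 1/4 = 35.25
  black smooth-coated: 141 × 1/4 = 35.25
  white rough-coated: 141 × 1/4 = 35.25
  white smooth-coated: 141 × 1/4 = 35.25
Contribution of white smooth-coated: (36 − 35.25)² / 35.25 = 0.0160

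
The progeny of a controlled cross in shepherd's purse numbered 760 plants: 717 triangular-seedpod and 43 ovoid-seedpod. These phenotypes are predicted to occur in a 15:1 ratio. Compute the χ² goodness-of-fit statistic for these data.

Under the 15:1 hypothesis (Σ ratio = 16, N = 760):
  triangular-seedpod: 760 × 15/16 = 712.5
  ovoid-seedpod: 760 × 1/16 = 47.5
χ² = Σ (O − E)² / E
  triangular-seedpod: (717 − 712.5)² / 712.5 = 0.0284
  ovoid-seedpod: (43 − 47.5)² / 47.5 = 0.4263
χ² = 0.0284 + 0.4263 = 0.4547 ≈ 0.455

0.455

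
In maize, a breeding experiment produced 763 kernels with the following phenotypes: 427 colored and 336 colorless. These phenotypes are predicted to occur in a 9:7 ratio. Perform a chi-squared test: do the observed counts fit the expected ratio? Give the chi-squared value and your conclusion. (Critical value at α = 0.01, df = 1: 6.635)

0.025; consistent

Expected counts for N = 763 under a 9:7 ratio (total parts = 16):
  colored: 763 × 9/16 = 429.1875
  colorless: 763 × 7/16 = 333.8125
χ² = Σ (O − E)² / E
  colored: (427 − 429.1875)² / 429.1875 = 0.0111
  colorless: (336 − 333.8125)² / 333.8125 = 0.0143
χ² = 0.0111 + 0.0143 = 0.0254 ≈ 0.025
Degrees of freedom = 2 − 1 = 1; critical value at α = 0.01 is 6.635.
Since 0.025 < 6.635, we fail to reject the null hypothesis — the data are consistent with the 9:7 ratio.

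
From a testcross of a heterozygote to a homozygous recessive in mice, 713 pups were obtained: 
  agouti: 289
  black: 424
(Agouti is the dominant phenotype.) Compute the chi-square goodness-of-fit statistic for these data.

A testcross of a heterozygote (Aa × aa) gives a 1:1 phenotypic ratio.
Expected counts for N = 713 under a 1:1 ratio (total parts = 2):
  agouti: 713 × 1/2 = 356.5
  black: 713 × 1/2 = 356.5
χ² = Σ (O − E)² / E
  agouti: (289 − 356.5)² / 356.5 = 12.7805
  black: (424 − 356.5)² / 356.5 = 12.7805
χ² = 12.7805 + 12.7805 = 25.561

25.561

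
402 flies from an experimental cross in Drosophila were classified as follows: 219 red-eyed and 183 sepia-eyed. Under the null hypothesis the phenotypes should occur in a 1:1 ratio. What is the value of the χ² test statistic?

3.224

Expected counts for N = 402 under a 1:1 ratio (total parts = 2):
  red-eyed: 402 × 1/2 = 201
  sepia-eyed: 402 × 1/2 = 201
χ² = Σ (O − E)² / E
  red-eyed: (219 − 201)² / 201 = 1.6119
  sepia-eyed: (183 − 201)² / 201 = 1.6119
χ² = 1.6119 + 1.6119 = 3.2238 ≈ 3.224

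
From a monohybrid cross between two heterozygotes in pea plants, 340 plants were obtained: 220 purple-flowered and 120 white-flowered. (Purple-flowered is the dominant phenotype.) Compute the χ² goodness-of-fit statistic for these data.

For a monohybrid cross between heterozygotes with complete dominance, the expected phenotypic ratio is 3:1.
The 3:1 ratio has 4 parts, so with N = 340 the expected counts are:
  purple-flowered: 340 × 3/4 = 255
  white-flowered: 340 × 1/4 = 85
χ² = Σ (O − E)² / E
  purple-flowered: (220 − 255)² / 255 = 4.8039
  white-flowered: (120 − 85)² / 85 = 14.4118
χ² = 4.8039 + 14.4118 = 19.2157 ≈ 19.216

19.216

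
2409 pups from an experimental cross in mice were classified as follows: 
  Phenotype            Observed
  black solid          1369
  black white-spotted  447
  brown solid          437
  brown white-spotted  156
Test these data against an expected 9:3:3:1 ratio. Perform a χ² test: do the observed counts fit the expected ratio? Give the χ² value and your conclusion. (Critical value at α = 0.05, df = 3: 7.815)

Total ratio parts = 16. Expected numbers out of 2409:
  black solid: 2409 × 9/16 = 1355.0625
  black white-spotted: 2409 × 3/16 = 451.6875
  brown solid: 2409 × 3/16 = 451.6875
  brown white-spotted: 2409 × 1/16 = 150.5625
χ² = Σ (O − E)² / E
  black solid: (1369 − 1355.0625)² / 1355.0625 = 0.1434
  black white-spotted: (447 − 451.6875)² / 451.6875 = 0.0486
  brown solid: (437 − 451.6875)² / 451.6875 = 0.4776
  brown white-spotted: (156 − 150.5625)² / 150.5625 = 0.1964
χ² = 0.1434 + 0.0486 + 0.4776 + 0.1964 = 0.866
Degrees of freedom = 4 − 1 = 3; critical value at α = 0.05 is 7.815.
Since 0.866 < 7.815, we fail to reject the null hypothesis — the data are consistent with the 9:3:3:1 ratio.

0.866; consistent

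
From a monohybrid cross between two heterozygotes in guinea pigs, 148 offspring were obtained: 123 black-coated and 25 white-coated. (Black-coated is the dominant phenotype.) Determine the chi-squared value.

5.189

For a monohybrid cross between heterozygotes with complete dominance, the expected phenotypic ratio is 3:1.
Total ratio parts = 4. Expected numbers out of 148:
  black-coated: 148 × 3/4 = 111
  white-coated: 148 × 1/4 = 37
χ² = Σ (O − E)² / E
  black-coated: (123 − 111)² / 111 = 1.2973
  white-coated: (25 − 37)² / 37 = 3.8919
χ² = 1.2973 + 3.8919 = 5.1892 ≈ 5.189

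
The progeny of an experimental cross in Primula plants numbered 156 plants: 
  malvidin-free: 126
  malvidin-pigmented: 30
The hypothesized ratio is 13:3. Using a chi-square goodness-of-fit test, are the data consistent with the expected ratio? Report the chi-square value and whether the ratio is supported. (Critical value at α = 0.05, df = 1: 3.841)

The 13:3 ratio has 16 parts, so with N = 156 the expected counts are:
  malvidin-free: 156 × 13/16 = 126.75
  malvidin-pigmented: 156 × 3/16 = 29.25
χ² = Σ (O − E)² / E
  malvidin-free: (126 − 126.75)² / 126.75 = 0.0044
  malvidin-pigmented: (30 − 29.25)² / 29.25 = 0.0192
χ² = 0.0044 + 0.0192 = 0.0236 ≈ 0.024
Degrees of freedom = 2 − 1 = 1; critical value at α = 0.05 is 3.841.
Since 0.024 < 3.841, we fail to reject the null hypothesis — the data are consistent with the 13:3 ratio.

0.024; consistent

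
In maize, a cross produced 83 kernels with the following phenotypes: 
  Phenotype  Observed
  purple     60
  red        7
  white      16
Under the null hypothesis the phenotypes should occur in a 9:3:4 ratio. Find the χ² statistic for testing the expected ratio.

Expected counts for N = 83 under a 9:3:4 ratio (total parts = 16):
  purple: 83 × 9/16 = 46.6875
  red: 83 × 3/16 = 15.5625
  white: 83 × 4/16 = 20.75
χ² = Σ (O − E)² / E
  purple: (60 − 46.6875)² / 46.6875 = 3.7959
  red: (7 − 15.5625)² / 15.5625 = 4.7111
  white: (16 − 20.75)² / 20.75 = 1.0873
χ² = 3.7959 + 4.7111 + 1.0873 = 9.5943 ≈ 9.594

9.594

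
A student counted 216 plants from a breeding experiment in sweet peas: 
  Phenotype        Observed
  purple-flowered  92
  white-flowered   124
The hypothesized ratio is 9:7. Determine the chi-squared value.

Expected counts for N = 216 under a 9:7 ratio (total parts = 16):
  purple-flowered: 216 × 9/16 = 121.5
  white-flowered: 216 × 7/16 = 94.5
χ² = Σ (O − E)² / E
  purple-flowered: (92 − 121.5)² / 121.5 = 7.1626
  white-flowered: (124 − 94.5)² / 94.5 = 9.2090
χ² = 7.1626 + 9.2090 = 16.3716 ≈ 16.372

16.372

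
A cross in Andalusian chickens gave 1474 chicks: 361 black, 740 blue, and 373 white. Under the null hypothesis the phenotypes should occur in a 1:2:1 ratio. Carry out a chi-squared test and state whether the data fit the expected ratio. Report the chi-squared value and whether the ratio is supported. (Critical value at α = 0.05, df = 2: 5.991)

Under the 1:2:1 hypothesis (Σ ratio = 4, N = 1474):
  black: 1474 × 1/4 = 368.5
  blue: 1474 × 2/4 = 737
  white: 1474 × 1/4 = 368.5
χ² = Σ (O − E)² / E
  black: (361 − 368.5)² / 368.5 = 0.1526
  blue: (740 − 737)² / 737 = 0.0122
  white: (373 − 368.5)² / 368.5 = 0.0550
χ² = 0.1526 + 0.0122 + 0.0550 = 0.2198 ≈ 0.220
Degrees of freedom = 3 − 1 = 2; critical value at α = 0.05 is 5.991.
Since 0.220 < 5.991, we fail to reject the null hypothesis — the data are consistent with the 1:2:1 ratio.

0.220; consistent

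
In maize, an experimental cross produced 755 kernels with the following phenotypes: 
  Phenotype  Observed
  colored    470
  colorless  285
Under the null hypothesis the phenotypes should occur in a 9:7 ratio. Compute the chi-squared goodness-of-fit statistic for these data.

11.051

Expected counts for N = 755 under a 9:7 ratio (total parts = 16):
  colored: 755 × 9/16 = 424.6875
  colorless: 755 × 7/16 = 330.3125
χ² = Σ (O − E)² / E
  colored: (470 − 424.6875)² / 424.6875 = 4.8347
  colorless: (285 − 330.3125)² / 330.3125 = 6.2160
χ² = 4.8347 + 6.2160 = 11.0507 ≈ 11.051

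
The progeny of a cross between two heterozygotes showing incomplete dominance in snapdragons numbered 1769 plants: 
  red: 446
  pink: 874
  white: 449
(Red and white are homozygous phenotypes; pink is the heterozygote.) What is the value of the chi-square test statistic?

With incomplete dominance, a heterozygote × heterozygote cross gives a 1:2:1 phenotypic ratio.
Under the 1:2:1 hypothesis (Σ ratio = 4, N = 1769):
  red: 1769 × 1/4 = 442.25
  pink: 1769 × 2/4 = 884.5
  white: 1769 × 1/4 = 442.25
χ² = Σ (O − E)² / E
  red: (446 − 442.25)² / 442.25 = 0.0318
  pink: (874 − 884.5)² / 884.5 = 0.1246
  white: (449 − 442.25)² / 442.25 = 0.1030
χ² = 0.0318 + 0.1246 + 0.1030 = 0.2594 ≈ 0.259

0.259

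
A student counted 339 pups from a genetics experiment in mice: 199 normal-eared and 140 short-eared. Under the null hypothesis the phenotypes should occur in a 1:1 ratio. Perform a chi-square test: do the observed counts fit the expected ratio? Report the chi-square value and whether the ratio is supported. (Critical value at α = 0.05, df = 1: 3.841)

10.268; not consistent

Under the 1:1 hypothesis (Σ ratio = 2, N = 339):
  normal-eared: 339 × 1/2 = 169.5
  short-eared: 339 × 1/2 = 169.5
χ² = Σ (O − E)² / E
  normal-eared: (199 − 169.5)² / 169.5 = 5.1342
  short-eared: (140 − 169.5)² / 169.5 = 5.1342
χ² = 5.1342 + 5.1342 = 10.2684 ≈ 10.268
Degrees of freedom = 2 − 1 = 1; critical value at α = 0.05 is 3.841.
Since 10.268 > 3.841, we reject the null hypothesis — the data do not fit the 1:1 ratio.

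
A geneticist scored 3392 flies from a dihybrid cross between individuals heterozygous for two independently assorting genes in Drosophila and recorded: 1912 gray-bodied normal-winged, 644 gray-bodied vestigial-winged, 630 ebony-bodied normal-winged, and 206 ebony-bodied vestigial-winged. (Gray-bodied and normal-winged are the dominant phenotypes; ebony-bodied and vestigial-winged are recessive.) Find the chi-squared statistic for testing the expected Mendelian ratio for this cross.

0.335

A dihybrid F₂ with independent assortment and complete dominance at both loci gives a 9:3:3:1 phenotypic ratio.
Expected counts for N = 3392 under a 9:3:3:1 ratio (total parts = 16):
  gray-bodied normal-winged: 3392 × 9/16 = 1908
  gray-bodied vestigial-winged: 3392 × 3/16 = 636
  ebony-bodied normal-winged: 3392 × 3/16 = 636
  ebony-bodied vestigial-winged: 3392 × 1/16 = 212
χ² = Σ (O − E)² / E
  gray-bodied normal-winged: (1912 − 1908)² / 1908 = 0.0084
  gray-bodied vestigial-winged: (644 − 636)² / 636 = 0.1006
  ebony-bodied normal-winged: (630 − 636)² / 636 = 0.0566
  ebony-bodied vestigial-winged: (206 − 212)² / 212 = 0.1698
χ² = 0.0084 + 0.1006 + 0.0566 + 0.1698 = 0.3354 ≈ 0.335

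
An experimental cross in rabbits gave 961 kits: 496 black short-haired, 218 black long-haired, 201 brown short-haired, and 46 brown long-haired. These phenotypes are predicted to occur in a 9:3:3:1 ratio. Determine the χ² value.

The 9:3:3:1 ratio has 16 parts, so with N = 961 the expected counts are:
  black short-haired: 961 × 9/16 = 540.5625
  black long-haired: 961 × 3/16 = 180.1875
  brown short-haired: 961 × 3/16 = 180.1875
  brown long-haired: 961 × 1/16 = 60.0625
χ² = Σ (O − E)² / E
  black short-haired: (496 − 540.5625)² / 540.5625 = 3.6736
  black long-haired: (218 − 180.1875)² / 180.1875 = 7.9350
  brown short-haired: (201 − 180.1875)² / 180.1875 = 2.4039
  brown long-haired: (46 − 60.0625)² / 60.0625 = 3.2925
χ² = 3.6736 + 7.9350 + 2.4039 + 3.2925 = 17.305

17.305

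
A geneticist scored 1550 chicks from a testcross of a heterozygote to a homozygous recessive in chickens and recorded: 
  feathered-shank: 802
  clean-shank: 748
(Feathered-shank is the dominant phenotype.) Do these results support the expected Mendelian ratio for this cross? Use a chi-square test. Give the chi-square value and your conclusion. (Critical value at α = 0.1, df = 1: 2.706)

1.881; consistent

A testcross of a heterozygote (Aa × aa) gives a 1:1 phenotypic ratio.
Under the 1:1 hypothesis (Σ ratio = 2, N = 1550):
  feathered-shank: 1550 × 1/2 = 775
  clean-shank: 1550 × 1/2 = 775
χ² = Σ (O − E)² / E
  feathered-shank: (802 − 775)² / 775 = 0.9406
  clean-shank: (748 − 775)² / 775 = 0.9406
χ² = 0.9406 + 0.9406 = 1.8812 ≈ 1.881
Degrees of freedom = 2 − 1 = 1; critical value at α = 0.1 is 2.706.
Since 1.881 < 2.706, we fail to reject the null hypothesis — the data are consistent with the 1:1 ratio.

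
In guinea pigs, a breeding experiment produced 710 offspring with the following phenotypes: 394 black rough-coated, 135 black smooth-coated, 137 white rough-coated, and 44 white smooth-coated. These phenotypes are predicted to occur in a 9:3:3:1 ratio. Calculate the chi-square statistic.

0.215

Total ratio parts = 16. Expected numbers out of 710:
  black rough-coated: 710 × 9/16 = 399.375
  black smooth-coated: 710 × 3/16 = 133.125
  white rough-coated: 710 × 3/16 = 133.125
  white smooth-coated: 710 × 1/16 = 44.375
χ² = Σ (O − E)² / E
  black rough-coated: (394 − 399.375)² / 399.375 = 0.0723
  black smooth-coated: (135 − 133.125)² / 133.125 = 0.0264
  white rough-coated: (137 − 133.125)² / 133.125 = 0.1128
  white smooth-coated: (44 − 44.375)² / 44.375 = 0.0032
χ² = 0.0723 + 0.0264 + 0.1128 + 0.0032 = 0.2147 ≈ 0.215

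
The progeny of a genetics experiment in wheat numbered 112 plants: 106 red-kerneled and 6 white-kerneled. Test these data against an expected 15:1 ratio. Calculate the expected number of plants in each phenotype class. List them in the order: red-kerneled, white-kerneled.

105, 7

Expected counts for N = 112 under a 15:1 ratio (total parts = 16):
  red-kerneled: 112 × 15/16 = 105
  white-kerneled: 112 × 1/16 = 7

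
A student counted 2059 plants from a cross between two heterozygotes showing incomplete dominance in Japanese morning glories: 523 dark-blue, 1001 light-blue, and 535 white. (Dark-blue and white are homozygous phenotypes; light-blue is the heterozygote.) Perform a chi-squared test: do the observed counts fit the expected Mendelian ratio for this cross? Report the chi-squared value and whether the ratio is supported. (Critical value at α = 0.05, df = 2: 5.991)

1.718; consistent

With incomplete dominance, a heterozygote × heterozygote cross gives a 1:2:1 phenotypic ratio.
Total ratio parts = 4. Expected numbers out of 2059:
  dark-blue: 2059 × 1/4 = 514.75
  light-blue: 2059 × 2/4 = 1029.5
  white: 2059 × 1/4 = 514.75
χ² = Σ (O − E)² / E
  dark-blue: (523 − 514.75)² / 514.75 = 0.1322
  light-blue: (1001 − 1029.5)² / 1029.5 = 0.7890
  white: (535 − 514.75)² / 514.75 = 0.7966
χ² = 0.1322 + 0.7890 + 0.7966 = 1.7178 ≈ 1.718
Degrees of freedom = 3 − 1 = 2; critical value at α = 0.05 is 5.991.
Since 1.718 < 5.991, we fail to reject the null hypothesis — the data are consistent with the 1:2:1 ratio.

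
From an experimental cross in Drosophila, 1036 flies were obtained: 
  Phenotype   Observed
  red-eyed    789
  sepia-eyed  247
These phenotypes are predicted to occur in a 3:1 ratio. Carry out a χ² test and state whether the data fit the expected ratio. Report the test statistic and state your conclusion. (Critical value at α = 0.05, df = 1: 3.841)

0.741; consistent

Total ratio parts = 4. Expected numbers out of 1036:
  red-eyed: 1036 × 3/4 = 777
  sepia-eyed: 1036 × 1/4 = 259
χ² = Σ (O − E)² / E
  red-eyed: (789 − 777)² / 777 = 0.1853
  sepia-eyed: (247 − 259)² / 259 = 0.5560
χ² = 0.1853 + 0.5560 = 0.7413 ≈ 0.741
Degrees of freedom = 2 − 1 = 1; critical value at α = 0.05 is 3.841.
Since 0.741 < 3.841, we fail to reject the null hypothesis — the data are consistent with the 3:1 ratio.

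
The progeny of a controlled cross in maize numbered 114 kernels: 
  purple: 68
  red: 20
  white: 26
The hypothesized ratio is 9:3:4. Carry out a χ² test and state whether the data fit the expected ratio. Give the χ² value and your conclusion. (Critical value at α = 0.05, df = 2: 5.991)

The 9:3:4 ratio has 16 parts, so with N = 114 the expected counts are:
  purple: 114 × 9/16 = 64.125
  red: 114 × 3/16 = 21.375
  white: 114 × 4/16 = 28.5
χ² = Σ (O − E)² / E
  purple: (68 − 64.125)² / 64.125 = 0.2342
  red: (20 − 21.375)² / 21.375 = 0.0885
  white: (26 − 28.5)² / 28.5 = 0.2193
χ² = 0.2342 + 0.0885 + 0.2193 = 0.542
Degrees of freedom = 3 − 1 = 2; critical value at α = 0.05 is 5.991.
Since 0.542 < 5.991, we fail to reject the null hypothesis — the data are consistent with the 9:3:4 ratio.

0.542; consistent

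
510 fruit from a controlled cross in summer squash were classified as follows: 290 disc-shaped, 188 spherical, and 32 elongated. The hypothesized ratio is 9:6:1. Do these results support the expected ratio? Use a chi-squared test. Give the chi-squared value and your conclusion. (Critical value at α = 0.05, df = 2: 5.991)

The 9:6:1 ratio has 16 parts, so with N = 510 the expected counts are:
  disc-shaped: 510 × 9/16 = 286.875
  spherical: 510 × 6/16 = 191.25
  elongated: 510 × 1/16 = 31.875
χ² = Σ (O − E)² / E
  disc-shaped: (290 − 286.875)² / 286.875 = 0.0340
  spherical: (188 − 191.25)² / 191.25 = 0.0552
  elongated: (32 − 31.875)² / 31.875 = 0.0005
χ² = 0.0340 + 0.0552 + 0.0005 = 0.0897 ≈ 0.090
Degrees of freedom = 3 − 1 = 2; critical value at α = 0.05 is 5.991.
Since 0.090 < 5.991, we fail to reject the null hypothesis — the data are consistent with the 9:6:1 ratio.

0.090; consistent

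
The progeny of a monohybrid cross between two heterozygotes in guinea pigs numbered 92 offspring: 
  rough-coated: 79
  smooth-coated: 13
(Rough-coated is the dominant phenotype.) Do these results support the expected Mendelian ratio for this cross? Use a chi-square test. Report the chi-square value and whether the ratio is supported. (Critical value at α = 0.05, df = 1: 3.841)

For a monohybrid cross between heterozygotes with complete dominance, the expected phenotypic ratio is 3:1.
Expected counts for N = 92 under a 3:1 ratio (total parts = 4):
  rough-coated: 92 × 3/4 = 69
  smooth-coated: 92 × 1/4 = 23
χ² = Σ (O − E)² / E
  rough-coated: (79 − 69)² / 69 = 1.4493
  smooth-coated: (13 − 23)² / 23 = 4.3478
χ² = 1.4493 + 4.3478 = 5.7971 ≈ 5.797
Degrees of freedom = 2 − 1 = 1; critical value at α = 0.05 is 3.841.
Since 5.797 > 3.841, we reject the null hypothesis — the data do not fit the 3:1 ratio.

5.797; not consistent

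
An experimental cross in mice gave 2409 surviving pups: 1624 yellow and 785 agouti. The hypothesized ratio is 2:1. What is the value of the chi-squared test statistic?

Expected counts for N = 2409 under a 2:1 ratio (total parts = 3):
  yellow: 2409 × 2/3 = 1606
  agouti: 2409 × 1/3 = 803
χ² = Σ (O − E)² / E
  yellow: (1624 − 1606)² / 1606 = 0.2017
  agouti: (785 − 803)² / 803 = 0.4035
χ² = 0.2017 + 0.4035 = 0.6052 ≈ 0.605

0.605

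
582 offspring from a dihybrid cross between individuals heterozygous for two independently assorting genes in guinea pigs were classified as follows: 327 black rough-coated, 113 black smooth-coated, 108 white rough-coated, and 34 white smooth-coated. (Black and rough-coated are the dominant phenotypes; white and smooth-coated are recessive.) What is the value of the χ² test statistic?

A dihybrid F₂ with independent assortment and complete dominance at both loci gives a 9:3:3:1 phenotypic ratio.
Under the 9:3:3:1 hypothesis (Σ ratio = 16, N = 582):
  black rough-coated: 582 × 9/16 = 327.375
  black smooth-coated: 582 × 3/16 = 109.125
  white rough-coated: 582 × 3/16 = 109.125
  white smooth-coated: 582 × 1/16 = 36.375
χ² = Σ (O − E)² / E
  black rough-coated: (327 − 327.375)² / 327.375 = 0.0004
  black smooth-coated: (113 − 109.125)² / 109.125 = 0.1376
  white rough-coated: (108 − 109.125)² / 109.125 = 0.0116
  white smooth-coated: (34 − 36.375)² / 36.375 = 0.1551
χ² = 0.0004 + 0.1376 + 0.0116 + 0.1551 = 0.3047 ≈ 0.305

0.305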